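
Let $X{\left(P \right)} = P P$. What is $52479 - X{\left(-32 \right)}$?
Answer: $51455$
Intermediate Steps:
$X{\left(P \right)} = P^{2}$
$52479 - X{\left(-32 \right)} = 52479 - \left(-32\right)^{2} = 52479 - 1024 = 51455$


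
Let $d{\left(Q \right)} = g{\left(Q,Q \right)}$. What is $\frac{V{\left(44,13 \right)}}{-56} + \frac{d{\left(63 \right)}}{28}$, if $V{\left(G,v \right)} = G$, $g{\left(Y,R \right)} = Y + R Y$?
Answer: $\frac{2005}{14} \approx 143.21$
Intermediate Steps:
$d{\left(Q \right)} = Q \left(1 + Q\right)$
$\frac{V{\left(44,13 \right)}}{-56} + \frac{d{\left(63 \right)}}{28} = \frac{44}{-56} + \frac{63 \left(1 + 63\right)}{28} = 44 \left(- \frac{1}{56}\right) + 63 \cdot 64 \cdot \frac{1}{28} = - \frac{11}{14} + 4032 \cdot \frac{1}{28} = - \frac{11}{14} + 144 = \frac{2005}{14}$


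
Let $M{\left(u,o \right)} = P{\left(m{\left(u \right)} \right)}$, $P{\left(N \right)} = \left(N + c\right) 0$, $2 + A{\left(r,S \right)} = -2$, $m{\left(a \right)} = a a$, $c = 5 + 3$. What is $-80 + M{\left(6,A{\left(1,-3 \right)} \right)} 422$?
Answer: $-80$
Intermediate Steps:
$c = 8$
$m{\left(a \right)} = a^{2}$
$A{\left(r,S \right)} = -4$ ($A{\left(r,S \right)} = -2 - 2 = -4$)
$P{\left(N \right)} = 0$ ($P{\left(N \right)} = \left(N + 8\right) 0 = \left(8 + N\right) 0 = 0$)
$M{\left(u,o \right)} = 0$
$-80 + M{\left(6,A{\left(1,-3 \right)} \right)} 422 = -80 + 0 \cdot 422 = -80 + 0 = -80$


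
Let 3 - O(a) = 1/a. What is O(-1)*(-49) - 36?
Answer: -232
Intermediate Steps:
O(a) = 3 - 1/a
O(-1)*(-49) - 36 = (3 - 1/(-1))*(-49) - 36 = (3 - 1*(-1))*(-49) - 36 = (3 + 1)*(-49) - 36 = 4*(-49) - 36 = -196 - 36 = -232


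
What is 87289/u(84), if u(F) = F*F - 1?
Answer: 87289/7055 ≈ 12.373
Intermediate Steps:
u(F) = -1 + F² (u(F) = F² - 1 = -1 + F²)
87289/u(84) = 87289/(-1 + 84²) = 87289/(-1 + 7056) = 87289/7055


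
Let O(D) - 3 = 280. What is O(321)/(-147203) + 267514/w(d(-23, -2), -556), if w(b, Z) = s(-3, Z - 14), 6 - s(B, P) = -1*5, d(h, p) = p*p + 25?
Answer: 39378860229/1619233 ≈ 24319.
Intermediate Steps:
O(D) = 283 (O(D) = 3 + 280 = 283)
d(h, p) = 25 + p² (d(h, p) = p² + 25 = 25 + p²)
s(B, P) = 11 (s(B, P) = 6 - (-1)*5 = 6 - 1*(-5) = 6 + 5 = 11)
w(b, Z) = 11
O(321)/(-147203) + 267514/w(d(-23, -2), -556) = 283/(-147203) + 267514/11 = 283*(-1/147203) + 267514*(1/11) = -283/147203 + 267514/11 = 39378860229/1619233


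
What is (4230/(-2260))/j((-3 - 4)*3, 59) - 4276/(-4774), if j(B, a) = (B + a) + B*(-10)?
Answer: 123643/139216 ≈ 0.88814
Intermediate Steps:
j(B, a) = a - 9*B (j(B, a) = (B + a) - 10*B = a - 9*B)
(4230/(-2260))/j((-3 - 4)*3, 59) - 4276/(-4774) = (4230/(-2260))/(59 - 9*(-3 - 4)*3) - 4276/(-4774) = (4230*(-1/2260))/(59 - (-63)*3) - 4276*(-1/4774) = -423/(226*(59 - 9*(-21))) + 2138/2387 = -423/(226*(59 + 189)) + 2138/2387 = -423/226/248 + 2138/2387 = -423/226*1/248 + 2138/2387 = -423/56048 + 2138/2387 = 123643/139216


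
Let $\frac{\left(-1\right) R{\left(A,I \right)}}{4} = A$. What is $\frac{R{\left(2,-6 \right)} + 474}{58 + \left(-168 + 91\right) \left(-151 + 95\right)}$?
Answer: $\frac{233}{2185} \approx 0.10664$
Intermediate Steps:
$R{\left(A,I \right)} = - 4 A$
$\frac{R{\left(2,-6 \right)} + 474}{58 + \left(-168 + 91\right) \left(-151 + 95\right)} = \frac{\left(-4\right) 2 + 474}{58 + \left(-168 + 91\right) \left(-151 + 95\right)} = \frac{-8 + 474}{58 - -4312} = \frac{466}{58 + 4312} = \frac{466}{4370} = 466 \cdot \frac{1}{4370} = \frac{233}{2185}$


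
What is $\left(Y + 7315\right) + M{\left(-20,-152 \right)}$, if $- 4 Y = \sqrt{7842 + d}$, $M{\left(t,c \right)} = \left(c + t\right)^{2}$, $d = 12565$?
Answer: $36899 - \frac{\sqrt{20407}}{4} \approx 36863.0$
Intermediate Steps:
$Y = - \frac{\sqrt{20407}}{4}$ ($Y = - \frac{\sqrt{7842 + 12565}}{4} = - \frac{\sqrt{20407}}{4} \approx -35.713$)
$\left(Y + 7315\right) + M{\left(-20,-152 \right)} = \left(- \frac{\sqrt{20407}}{4} + 7315\right) + \left(-152 - 20\right)^{2} = \left(7315 - \frac{\sqrt{20407}}{4}\right) + \left(-172\right)^{2} = \left(7315 - \frac{\sqrt{20407}}{4}\right) + 29584 = 36899 - \frac{\sqrt{20407}}{4}$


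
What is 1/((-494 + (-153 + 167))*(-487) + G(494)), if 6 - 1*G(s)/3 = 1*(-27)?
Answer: 1/233859 ≈ 4.2761e-6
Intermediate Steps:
G(s) = 99 (G(s) = 18 - 3*(-27) = 18 + 81 = 99)
1/((-494 + (-153 + 167))*(-487) + G(494)) = 1/((-494 + (-153 + 167))*(-487) + 99) = 1/((-494 + 14)*(-487) + 99) = 1/(-480*(-487) + 99) = 1/(233760 + 99) = 1/233859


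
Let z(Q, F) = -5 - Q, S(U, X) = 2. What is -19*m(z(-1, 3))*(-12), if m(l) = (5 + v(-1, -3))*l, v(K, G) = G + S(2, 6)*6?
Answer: -12768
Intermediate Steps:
v(K, G) = 12 + G (v(K, G) = G + 2*6 = G + 12 = 12 + G)
m(l) = 14*l (m(l) = (5 + (12 - 3))*l = (5 + 9)*l = 14*l)
-19*m(z(-1, 3))*(-12) = -266*(-5 - 1*(-1))*(-12) = -266*(-5 + 1)*(-12) = -266*(-4)*(-12) = -19*(-56)*(-12) = 1064*(-12) = -12768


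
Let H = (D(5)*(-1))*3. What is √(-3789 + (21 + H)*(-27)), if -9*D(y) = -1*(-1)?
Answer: 3*I*√485 ≈ 66.068*I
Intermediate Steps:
D(y) = -⅑ (D(y) = -(-1)*(-1)/9 = -⅑*1 = -⅑)
H = ⅓ (H = -⅑*(-1)*3 = (⅑)*3 = ⅓ ≈ 0.33333)
√(-3789 + (21 + H)*(-27)) = √(-3789 + (21 + ⅓)*(-27)) = √(-3789 + (64/3)*(-27)) = √(-3789 - 576) = √(-4365) = 3*I*√485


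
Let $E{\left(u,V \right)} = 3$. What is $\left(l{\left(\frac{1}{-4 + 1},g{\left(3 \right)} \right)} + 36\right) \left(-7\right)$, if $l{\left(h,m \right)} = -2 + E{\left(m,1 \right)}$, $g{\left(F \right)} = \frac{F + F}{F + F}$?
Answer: $-259$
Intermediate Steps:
$g{\left(F \right)} = 1$ ($g{\left(F \right)} = \frac{2 F}{2 F} = 2 F \frac{1}{2 F} = 1$)
$l{\left(h,m \right)} = 1$ ($l{\left(h,m \right)} = -2 + 3 = 1$)
$\left(l{\left(\frac{1}{-4 + 1},g{\left(3 \right)} \right)} + 36\right) \left(-7\right) = \left(1 + 36\right) \left(-7\right) = 37 \left(-7\right) = -259$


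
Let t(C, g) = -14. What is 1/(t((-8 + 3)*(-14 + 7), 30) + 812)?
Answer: 1/798 ≈ 0.0012531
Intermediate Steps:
1/(t((-8 + 3)*(-14 + 7), 30) + 812) = 1/(-14 + 812) = 1/798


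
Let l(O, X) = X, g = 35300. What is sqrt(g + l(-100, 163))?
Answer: sqrt(35463) ≈ 188.32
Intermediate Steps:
sqrt(g + l(-100, 163)) = sqrt(35300 + 163) = sqrt(35463)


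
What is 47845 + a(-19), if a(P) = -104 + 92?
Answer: 47833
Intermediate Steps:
a(P) = -12
47845 + a(-19) = 47845 - 12 = 47833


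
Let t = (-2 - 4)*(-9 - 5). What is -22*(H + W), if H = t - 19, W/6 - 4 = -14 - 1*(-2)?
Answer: -374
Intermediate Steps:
W = -48 (W = 24 + 6*(-14 - 1*(-2)) = 24 + 6*(-14 + 2) = 24 + 6*(-12) = 24 - 72 = -48)
t = 84 (t = -6*(-14) = 84)
H = 65 (H = 84 - 19 = 65)
-22*(H + W) = -22*(65 - 48) = -22*17 = -374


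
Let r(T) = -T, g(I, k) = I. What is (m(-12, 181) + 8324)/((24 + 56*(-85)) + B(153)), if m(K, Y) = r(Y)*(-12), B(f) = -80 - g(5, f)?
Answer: -10496/4821 ≈ -2.1771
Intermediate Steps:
B(f) = -85 (B(f) = -80 - 1*5 = -80 - 5 = -85)
m(K, Y) = 12*Y (m(K, Y) = -Y*(-12) = 12*Y)
(m(-12, 181) + 8324)/((24 + 56*(-85)) + B(153)) = (12*181 + 8324)/((24 + 56*(-85)) - 85) = (2172 + 8324)/((24 - 4760) - 85) = 10496/(-4736 - 85) = 10496/(-4821) = 10496*(-1/4821) = -10496/4821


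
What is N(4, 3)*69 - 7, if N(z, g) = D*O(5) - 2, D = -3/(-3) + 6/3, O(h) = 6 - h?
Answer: 62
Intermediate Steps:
D = 3 (D = -3*(-⅓) + 6*(⅓) = 1 + 2 = 3)
N(z, g) = 1 (N(z, g) = 3*(6 - 1*5) - 2 = 3*(6 - 5) - 2 = 3*1 - 2 = 3 - 2 = 1)
N(4, 3)*69 - 7 = 1*69 - 7 = 69 - 7 = 62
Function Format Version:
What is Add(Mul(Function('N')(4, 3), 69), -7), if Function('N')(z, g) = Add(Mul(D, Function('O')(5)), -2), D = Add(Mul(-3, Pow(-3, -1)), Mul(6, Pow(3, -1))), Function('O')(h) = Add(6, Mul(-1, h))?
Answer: 62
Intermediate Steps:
D = 3 (D = Add(Mul(-3, Rational(-1, 3)), Mul(6, Rational(1, 3))) = Add(1, 2) = 3)
Function('N')(z, g) = 1 (Function('N')(z, g) = Add(Mul(3, Add(6, Mul(-1, 5))), -2) = Add(Mul(3, Add(6, -5)), -2) = Add(Mul(3, 1), -2) = Add(3, -2) = 1)
Add(Mul(Function('N')(4, 3), 69), -7) = Add(Mul(1, 69), -7) = Add(69, -7) = 62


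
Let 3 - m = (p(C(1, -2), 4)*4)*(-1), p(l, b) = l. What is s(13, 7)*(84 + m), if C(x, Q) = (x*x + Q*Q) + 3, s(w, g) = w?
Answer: 1547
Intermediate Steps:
C(x, Q) = 3 + Q² + x² (C(x, Q) = (x² + Q²) + 3 = (Q² + x²) + 3 = 3 + Q² + x²)
m = 35 (m = 3 - (3 + (-2)² + 1²)*4*(-1) = 3 - (3 + 4 + 1)*4*(-1) = 3 - 8*4*(-1) = 3 - 32*(-1) = 3 - 1*(-32) = 3 + 32 = 35)
s(13, 7)*(84 + m) = 13*(84 + 35) = 13*119 = 1547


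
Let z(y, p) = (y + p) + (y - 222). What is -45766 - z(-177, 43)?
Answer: -45233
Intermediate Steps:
z(y, p) = -222 + p + 2*y (z(y, p) = (p + y) + (-222 + y) = -222 + p + 2*y)
-45766 - z(-177, 43) = -45766 - (-222 + 43 + 2*(-177)) = -45766 - (-222 + 43 - 354) = -45766 - 1*(-533) = -45766 + 533 = -45233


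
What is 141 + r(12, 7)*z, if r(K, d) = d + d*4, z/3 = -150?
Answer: -15609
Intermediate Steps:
z = -450 (z = 3*(-150) = -450)
r(K, d) = 5*d (r(K, d) = d + 4*d = 5*d)
141 + r(12, 7)*z = 141 + (5*7)*(-450) = 141 + 35*(-450) = 141 - 15750 = -15609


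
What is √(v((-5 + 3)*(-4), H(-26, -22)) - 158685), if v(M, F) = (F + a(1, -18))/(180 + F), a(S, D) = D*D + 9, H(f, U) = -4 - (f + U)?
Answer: I*√497630882/56 ≈ 398.35*I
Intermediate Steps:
H(f, U) = -4 - U - f (H(f, U) = -4 - (U + f) = -4 + (-U - f) = -4 - U - f)
a(S, D) = 9 + D² (a(S, D) = D² + 9 = 9 + D²)
v(M, F) = (333 + F)/(180 + F) (v(M, F) = (F + (9 + (-18)²))/(180 + F) = (F + (9 + 324))/(180 + F) = (F + 333)/(180 + F) = (333 + F)/(180 + F))
√(v((-5 + 3)*(-4), H(-26, -22)) - 158685) = √((333 + (-4 - 1*(-22) - 1*(-26)))/(180 + (-4 - 1*(-22) - 1*(-26))) - 158685) = √((333 + (-4 + 22 + 26))/(180 + (-4 + 22 + 26)) - 158685) = √((333 + 44)/(180 + 44) - 158685) = √(377/224 - 158685) = √(-35545063/224) = I*√497630882/56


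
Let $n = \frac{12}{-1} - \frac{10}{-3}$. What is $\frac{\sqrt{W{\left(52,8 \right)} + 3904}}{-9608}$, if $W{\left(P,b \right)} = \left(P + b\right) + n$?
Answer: $- \frac{\sqrt{35598}}{28824} \approx -0.0065457$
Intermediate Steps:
$n = - \frac{26}{3}$ ($n = 12 \left(-1\right) - - \frac{10}{3} = -12 + \frac{10}{3} = - \frac{26}{3} \approx -8.6667$)
$W{\left(P,b \right)} = - \frac{26}{3} + P + b$ ($W{\left(P,b \right)} = \left(P + b\right) - \frac{26}{3} = - \frac{26}{3} + P + b$)
$\frac{\sqrt{W{\left(52,8 \right)} + 3904}}{-9608} = \frac{\sqrt{\left(- \frac{26}{3} + 52 + 8\right) + 3904}}{-9608} = \sqrt{\frac{154}{3} + 3904} \left(- \frac{1}{9608}\right) = \sqrt{\frac{11866}{3}} \left(- \frac{1}{9608}\right) = \frac{\sqrt{35598}}{3} \left(- \frac{1}{9608}\right) = - \frac{\sqrt{35598}}{28824}$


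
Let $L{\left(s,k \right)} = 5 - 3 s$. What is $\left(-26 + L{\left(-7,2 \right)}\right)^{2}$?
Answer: $0$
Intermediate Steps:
$\left(-26 + L{\left(-7,2 \right)}\right)^{2} = \left(-26 + \left(5 - -21\right)\right)^{2} = \left(-26 + \left(5 + 21\right)\right)^{2} = \left(-26 + 26\right)^{2} = 0^{2} = 0$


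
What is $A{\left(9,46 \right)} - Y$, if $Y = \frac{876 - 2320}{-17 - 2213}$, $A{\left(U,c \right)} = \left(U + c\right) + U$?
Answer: $\frac{70638}{1115} \approx 63.352$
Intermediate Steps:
$A{\left(U,c \right)} = c + 2 U$
$Y = \frac{722}{1115}$ ($Y = - \frac{1444}{-2230} = \left(-1444\right) \left(- \frac{1}{2230}\right) = \frac{722}{1115} \approx 0.64753$)
$A{\left(9,46 \right)} - Y = \left(46 + 2 \cdot 9\right) - \frac{722}{1115} = \left(46 + 18\right) - \frac{722}{1115} = 64 - \frac{722}{1115} = \frac{70638}{1115}$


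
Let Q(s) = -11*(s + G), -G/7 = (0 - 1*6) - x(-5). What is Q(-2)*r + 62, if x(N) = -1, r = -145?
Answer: 52697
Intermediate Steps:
G = 35 (G = -7*((0 - 1*6) - 1*(-1)) = -7*((0 - 6) + 1) = -7*(-6 + 1) = -7*(-5) = 35)
Q(s) = -385 - 11*s (Q(s) = -11*(s + 35) = -11*(35 + s) = -385 - 11*s)
Q(-2)*r + 62 = (-385 - 11*(-2))*(-145) + 62 = (-385 + 22)*(-145) + 62 = -363*(-145) + 62 = 52635 + 62 = 52697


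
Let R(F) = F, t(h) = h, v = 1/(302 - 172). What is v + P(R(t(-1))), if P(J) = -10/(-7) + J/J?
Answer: 2217/910 ≈ 2.4363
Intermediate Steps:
v = 1/130 ≈ 0.0076923
P(J) = 17/7 (P(J) = -10*(-1/7) + 1 = 10/7 + 1 = 17/7)
v + P(R(t(-1))) = 1/130 + 17/7 = 2217/910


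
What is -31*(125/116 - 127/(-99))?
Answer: -840317/11484 ≈ -73.173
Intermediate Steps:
-31*(125/116 - 127/(-99)) = -31*(125*(1/116) - 127*(-1/99)) = -31*(125/116 + 127/99) = -31*27107/11484 = -840317/11484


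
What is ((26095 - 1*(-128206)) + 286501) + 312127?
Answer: 752929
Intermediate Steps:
((26095 - 1*(-128206)) + 286501) + 312127 = ((26095 + 128206) + 286501) + 312127 = (154301 + 286501) + 312127 = 440802 + 312127 = 752929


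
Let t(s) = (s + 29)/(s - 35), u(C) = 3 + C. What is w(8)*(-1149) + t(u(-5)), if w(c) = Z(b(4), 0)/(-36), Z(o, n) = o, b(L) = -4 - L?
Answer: -28423/111 ≈ -256.06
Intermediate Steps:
t(s) = (29 + s)/(-35 + s)
w(c) = 2/9 (w(c) = (-4 - 1*4)/(-36) = (-4 - 4)*(-1/36) = -8*(-1/36) = 2/9)
w(8)*(-1149) + t(u(-5)) = (2/9)*(-1149) + (29 + (3 - 5))/(-35 + (3 - 5)) = -766/3 + (29 - 2)/(-35 - 2) = -766/3 + 27/(-37) = -766/3 - 1/37*27 = -766/3 - 27/37 = -28423/111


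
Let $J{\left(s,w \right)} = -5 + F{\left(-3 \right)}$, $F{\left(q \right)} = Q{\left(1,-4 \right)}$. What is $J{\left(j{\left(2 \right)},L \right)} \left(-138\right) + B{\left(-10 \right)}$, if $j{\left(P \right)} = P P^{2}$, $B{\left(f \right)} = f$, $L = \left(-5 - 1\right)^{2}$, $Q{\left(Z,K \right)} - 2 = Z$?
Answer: $266$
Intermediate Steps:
$Q{\left(Z,K \right)} = 2 + Z$
$F{\left(q \right)} = 3$ ($F{\left(q \right)} = 2 + 1 = 3$)
$L = 36$ ($L = \left(-6\right)^{2} = 36$)
$j{\left(P \right)} = P^{3}$
$J{\left(s,w \right)} = -2$ ($J{\left(s,w \right)} = -5 + 3 = -2$)
$J{\left(j{\left(2 \right)},L \right)} \left(-138\right) + B{\left(-10 \right)} = \left(-2\right) \left(-138\right) - 10 = 276 - 10 = 266$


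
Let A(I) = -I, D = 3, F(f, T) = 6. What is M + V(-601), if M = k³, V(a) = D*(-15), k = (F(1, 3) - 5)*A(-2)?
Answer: -37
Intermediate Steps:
k = 2 (k = (6 - 5)*(-1*(-2)) = 1*2 = 2)
V(a) = -45 (V(a) = 3*(-15) = -45)
M = 8 (M = 2³ = 8)
M + V(-601) = 8 - 45 = -37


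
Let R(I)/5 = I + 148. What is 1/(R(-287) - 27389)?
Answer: -1/28084 ≈ -3.5607e-5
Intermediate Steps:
R(I) = 740 + 5*I (R(I) = 5*(I + 148) = 5*(148 + I) = 740 + 5*I)
1/(R(-287) - 27389) = 1/((740 + 5*(-287)) - 27389) = 1/((740 - 1435) - 27389) = 1/(-695 - 27389) = 1/(-28084) = -1/28084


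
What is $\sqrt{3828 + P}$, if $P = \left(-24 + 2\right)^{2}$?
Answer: $14 \sqrt{22} \approx 65.666$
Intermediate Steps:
$P = 484$ ($P = \left(-22\right)^{2} = 484$)
$\sqrt{3828 + P} = \sqrt{3828 + 484} = \sqrt{4312} = 14 \sqrt{22}$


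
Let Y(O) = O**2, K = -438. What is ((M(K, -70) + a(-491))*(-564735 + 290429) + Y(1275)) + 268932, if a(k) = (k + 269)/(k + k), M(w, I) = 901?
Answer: -120450726125/491 ≈ -2.4532e+8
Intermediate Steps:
a(k) = (269 + k)/(2*k) (a(k) = (269 + k)/((2*k)) = (269 + k)*(1/(2*k)) = (269 + k)/(2*k))
((M(K, -70) + a(-491))*(-564735 + 290429) + Y(1275)) + 268932 = ((901 + (1/2)*(269 - 491)/(-491))*(-564735 + 290429) + 1275**2) + 268932 = ((901 + (1/2)*(-1/491)*(-222))*(-274306) + 1625625) + 268932 = ((901 + 111/491)*(-274306) + 1625625) + 268932 = ((442502/491)*(-274306) + 1625625) + 268932 = (-121380953612/491 + 1625625) + 268932 = -120582771737/491 + 268932 = -120450726125/491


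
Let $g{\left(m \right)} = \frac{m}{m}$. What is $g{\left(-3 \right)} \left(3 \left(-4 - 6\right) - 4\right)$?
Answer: $-34$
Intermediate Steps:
$g{\left(m \right)} = 1$
$g{\left(-3 \right)} \left(3 \left(-4 - 6\right) - 4\right) = 1 \left(3 \left(-4 - 6\right) - 4\right) = 1 \left(3 \left(-10\right) - 4\right) = 1 \left(-30 - 4\right) = 1 \left(-34\right) = -34$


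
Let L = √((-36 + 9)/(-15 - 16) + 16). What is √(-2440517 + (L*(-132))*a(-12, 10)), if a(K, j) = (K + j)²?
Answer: √(-2345336837 - 16368*√16213)/31 ≈ 1562.9*I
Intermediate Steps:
L = √16213/31 (L = √(-27/(-31) + 16) = √(-27*(-1/31) + 16) = √(27/31 + 16) = √(523/31) = √16213/31 ≈ 4.1074)
√(-2440517 + (L*(-132))*a(-12, 10)) = √(-2440517 + ((√16213/31)*(-132))*(-12 + 10)²) = √(-2440517 - 132*√16213/31*(-2)²) = √(-2440517 - 132*√16213/31*4) = √(-2440517 - 528*√16213/31)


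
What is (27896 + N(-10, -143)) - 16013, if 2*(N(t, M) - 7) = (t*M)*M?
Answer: -90355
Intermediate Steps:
N(t, M) = 7 + t*M²/2 (N(t, M) = 7 + ((t*M)*M)/2 = 7 + ((M*t)*M)/2 = 7 + (t*M²)/2 = 7 + t*M²/2)
(27896 + N(-10, -143)) - 16013 = (27896 + (7 + (½)*(-10)*(-143)²)) - 16013 = (27896 + (7 + (½)*(-10)*20449)) - 16013 = (27896 + (7 - 102245)) - 16013 = (27896 - 102238) - 16013 = -74342 - 16013 = -90355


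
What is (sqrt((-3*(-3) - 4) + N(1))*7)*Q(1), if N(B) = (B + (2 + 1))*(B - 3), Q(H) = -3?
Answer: -21*I*sqrt(3) ≈ -36.373*I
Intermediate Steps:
N(B) = (-3 + B)*(3 + B) (N(B) = (B + 3)*(-3 + B) = (3 + B)*(-3 + B) = (-3 + B)*(3 + B))
(sqrt((-3*(-3) - 4) + N(1))*7)*Q(1) = (sqrt((-3*(-3) - 4) + (-9 + 1**2))*7)*(-3) = (sqrt((9 - 4) + (-9 + 1))*7)*(-3) = (sqrt(5 - 8)*7)*(-3) = (sqrt(-3)*7)*(-3) = ((I*sqrt(3))*7)*(-3) = (7*I*sqrt(3))*(-3) = -21*I*sqrt(3)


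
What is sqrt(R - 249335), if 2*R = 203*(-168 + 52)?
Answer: I*sqrt(261109) ≈ 510.99*I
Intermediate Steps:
R = -11774 (R = (203*(-168 + 52))/2 = (203*(-116))/2 = (1/2)*(-23548) = -11774)
sqrt(R - 249335) = sqrt(-11774 - 249335) = sqrt(-261109) = I*sqrt(261109)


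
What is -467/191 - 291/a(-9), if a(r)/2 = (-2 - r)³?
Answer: -375943/131026 ≈ -2.8692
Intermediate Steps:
a(r) = 2*(-2 - r)³
-467/191 - 291/a(-9) = -467/191 - 291*(-1/(2*(2 - 9)³)) = -467*1/191 - 291/((-2*(-7)³)) = -467/191 - 291/((-2*(-343))) = -467/191 - 291/686 = -375943/131026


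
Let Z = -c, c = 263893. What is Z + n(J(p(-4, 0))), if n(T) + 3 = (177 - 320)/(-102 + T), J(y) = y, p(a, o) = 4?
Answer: -25861665/98 ≈ -2.6389e+5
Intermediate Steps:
n(T) = -3 - 143/(-102 + T) (n(T) = -3 + (177 - 320)/(-102 + T) = -3 - 143/(-102 + T))
Z = -263893 (Z = -1*263893 = -263893)
Z + n(J(p(-4, 0))) = -263893 + (163 - 3*4)/(-102 + 4) = -263893 + (163 - 12)/(-98) = -263893 - 1/98*151 = -263893 - 151/98 = -25861665/98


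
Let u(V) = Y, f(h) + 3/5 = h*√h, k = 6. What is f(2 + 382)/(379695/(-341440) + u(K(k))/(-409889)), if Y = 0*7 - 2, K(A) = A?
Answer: 83971500096/155632120975 - 85986816098304*√6/31126424195 ≈ -6766.2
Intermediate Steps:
f(h) = -⅗ + h^(3/2) (f(h) = -⅗ + h*√h = -⅗ + h^(3/2))
Y = -2 (Y = 0 - 2 = -2)
u(V) = -2
f(2 + 382)/(379695/(-341440) + u(K(k))/(-409889)) = (-⅗ + (2 + 382)^(3/2))/(379695/(-341440) - 2/(-409889)) = (-⅗ + 384^(3/2))/(379695*(-1/341440) - 2*(-1/409889)) = (-⅗ + 3072*√6)/(-75939/68288 + 2/409889) = (-⅗ + 3072*√6)/(-31126424195/27990500032) = (-⅗ + 3072*√6)*(-27990500032/31126424195) = 83971500096/155632120975 - 85986816098304*√6/31126424195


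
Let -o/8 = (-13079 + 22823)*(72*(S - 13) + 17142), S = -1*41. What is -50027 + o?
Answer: -1033225835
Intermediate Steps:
S = -41
o = -1033175808 (o = -8*(-13079 + 22823)*(72*(-41 - 13) + 17142) = -77952*(72*(-54) + 17142) = -77952*(-3888 + 17142) = -77952*13254 = -8*129146976 = -1033175808)
-50027 + o = -50027 - 1033175808 = -1033225835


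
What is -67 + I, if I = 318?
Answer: 251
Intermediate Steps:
-67 + I = -67 + 318 = 251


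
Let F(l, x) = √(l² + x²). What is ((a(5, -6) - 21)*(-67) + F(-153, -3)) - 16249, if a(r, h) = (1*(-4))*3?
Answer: -14038 + 3*√2602 ≈ -13885.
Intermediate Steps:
a(r, h) = -12 (a(r, h) = -4*3 = -12)
((a(5, -6) - 21)*(-67) + F(-153, -3)) - 16249 = ((-12 - 21)*(-67) + √((-153)² + (-3)²)) - 16249 = (-33*(-67) + √(23409 + 9)) - 16249 = (2211 + √23418) - 16249 = (2211 + 3*√2602) - 16249 = -14038 + 3*√2602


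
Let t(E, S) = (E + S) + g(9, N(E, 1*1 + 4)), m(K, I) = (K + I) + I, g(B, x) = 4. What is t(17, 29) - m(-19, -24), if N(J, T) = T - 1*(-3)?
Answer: 117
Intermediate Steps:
N(J, T) = 3 + T (N(J, T) = T + 3 = 3 + T)
m(K, I) = K + 2*I (m(K, I) = (I + K) + I = K + 2*I)
t(E, S) = 4 + E + S (t(E, S) = (E + S) + 4 = 4 + E + S)
t(17, 29) - m(-19, -24) = (4 + 17 + 29) - (-19 + 2*(-24)) = 50 - (-19 - 48) = 50 - 1*(-67) = 50 + 67 = 117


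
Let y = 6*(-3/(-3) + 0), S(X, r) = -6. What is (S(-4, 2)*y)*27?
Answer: -972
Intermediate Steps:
y = 6 (y = 6*(-3*(-⅓) + 0) = 6*(1 + 0) = 6*1 = 6)
(S(-4, 2)*y)*27 = -6*6*27 = -36*27 = -972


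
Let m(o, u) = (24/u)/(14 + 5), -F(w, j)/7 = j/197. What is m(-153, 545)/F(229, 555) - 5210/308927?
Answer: -70351536202/4142626115075 ≈ -0.016982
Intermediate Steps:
F(w, j) = -7*j/197
m(o, u) = 24/(19*u) (m(o, u) = (24/u)/19 = (24/u)*(1/19) = 24/(19*u))
m(-153, 545)/F(229, 555) - 5210/308927 = ((24/19)/545)/((-7/197*555)) - 5210/308927 = ((24/19)*(1/545))/(-3885/197) - 5210*1/308927 = (24/10355)*(-197/3885) - 5210/308927 = -1576/13409725 - 5210/308927 = -70351536202/4142626115075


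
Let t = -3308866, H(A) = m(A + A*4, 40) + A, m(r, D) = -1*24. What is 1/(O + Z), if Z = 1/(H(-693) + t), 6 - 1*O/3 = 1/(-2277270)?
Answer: 2512271359470/45220887020953 ≈ 0.055556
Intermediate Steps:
m(r, D) = -24
H(A) = -24 + A
O = 13663621/759090 (O = 18 - 3/(-2277270) = 18 - 3*(-1/2277270) = 18 + 1/759090 = 13663621/759090 ≈ 18.000)
Z = -1/3309583 (Z = 1/((-24 - 693) - 3308866) = 1/(-717 - 3308866) = 1/(-3309583) = -1/3309583 ≈ -3.0215e-7)
1/(O + Z) = 1/(13663621/759090 - 1/3309583) = 1/(45220887020953/2512271359470) = 2512271359470/45220887020953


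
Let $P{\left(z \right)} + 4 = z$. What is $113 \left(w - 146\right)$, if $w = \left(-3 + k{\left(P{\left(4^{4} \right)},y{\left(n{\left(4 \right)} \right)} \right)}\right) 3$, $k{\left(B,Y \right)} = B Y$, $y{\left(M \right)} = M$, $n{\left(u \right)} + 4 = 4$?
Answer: $-17515$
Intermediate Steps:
$n{\left(u \right)} = 0$ ($n{\left(u \right)} = -4 + 4 = 0$)
$P{\left(z \right)} = -4 + z$
$w = -9$ ($w = \left(-3 + \left(-4 + 4^{4}\right) 0\right) 3 = \left(-3 + \left(-4 + 256\right) 0\right) 3 = \left(-3 + 252 \cdot 0\right) 3 = \left(-3 + 0\right) 3 = \left(-3\right) 3 = -9$)
$113 \left(w - 146\right) = 113 \left(-9 - 146\right) = 113 \left(-155\right) = -17515$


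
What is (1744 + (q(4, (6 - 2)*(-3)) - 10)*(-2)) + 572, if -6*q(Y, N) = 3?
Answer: 2337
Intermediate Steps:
q(Y, N) = -1/2 (q(Y, N) = -1/6*3 = -1/2)
(1744 + (q(4, (6 - 2)*(-3)) - 10)*(-2)) + 572 = (1744 + (-1/2 - 10)*(-2)) + 572 = (1744 - 21/2*(-2)) + 572 = (1744 + 21) + 572 = 1765 + 572 = 2337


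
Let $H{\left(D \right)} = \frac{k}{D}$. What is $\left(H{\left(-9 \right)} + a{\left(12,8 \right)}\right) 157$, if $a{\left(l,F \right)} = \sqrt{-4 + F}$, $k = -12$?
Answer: $\frac{1570}{3} \approx 523.33$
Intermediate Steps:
$H{\left(D \right)} = - \frac{12}{D}$
$\left(H{\left(-9 \right)} + a{\left(12,8 \right)}\right) 157 = \left(- \frac{12}{-9} + \sqrt{-4 + 8}\right) 157 = \left(\left(-12\right) \left(- \frac{1}{9}\right) + \sqrt{4}\right) 157 = \left(\frac{4}{3} + 2\right) 157 = \frac{10}{3} \cdot 157 = \frac{1570}{3}$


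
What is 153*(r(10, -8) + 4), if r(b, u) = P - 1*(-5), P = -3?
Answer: 918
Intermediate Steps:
r(b, u) = 2 (r(b, u) = -3 - 1*(-5) = -3 + 5 = 2)
153*(r(10, -8) + 4) = 153*(2 + 4) = 153*6 = 918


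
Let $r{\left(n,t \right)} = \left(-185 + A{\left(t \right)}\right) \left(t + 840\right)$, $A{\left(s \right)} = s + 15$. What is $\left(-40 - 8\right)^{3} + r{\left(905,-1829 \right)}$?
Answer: $1866419$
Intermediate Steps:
$A{\left(s \right)} = 15 + s$
$r{\left(n,t \right)} = \left(-170 + t\right) \left(840 + t\right)$ ($r{\left(n,t \right)} = \left(-185 + \left(15 + t\right)\right) \left(t + 840\right) = \left(-170 + t\right) \left(840 + t\right)$)
$\left(-40 - 8\right)^{3} + r{\left(905,-1829 \right)} = \left(-40 - 8\right)^{3} + \left(-142800 + \left(-1829\right)^{2} + 670 \left(-1829\right)\right) = \left(-40 - 8\right)^{3} - -1977011 = \left(-48\right)^{3} + 1977011 = -110592 + 1977011 = 1866419$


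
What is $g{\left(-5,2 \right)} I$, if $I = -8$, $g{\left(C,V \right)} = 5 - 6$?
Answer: $8$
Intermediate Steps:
$g{\left(C,V \right)} = -1$ ($g{\left(C,V \right)} = 5 - 6 = -1$)
$g{\left(-5,2 \right)} I = \left(-1\right) \left(-8\right) = 8$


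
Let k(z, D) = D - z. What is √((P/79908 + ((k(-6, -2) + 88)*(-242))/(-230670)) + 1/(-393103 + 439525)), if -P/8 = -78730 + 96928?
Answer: I*√24862997273737236211930/120043191390 ≈ 1.3135*I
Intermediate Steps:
P = -145584 (P = -8*(-78730 + 96928) = -8*18198 = -145584)
√((P/79908 + ((k(-6, -2) + 88)*(-242))/(-230670)) + 1/(-393103 + 439525)) = √((-145584/79908 + (((-2 - 1*(-6)) + 88)*(-242))/(-230670)) + 1/(-393103 + 439525)) = √((-145584*1/79908 + (((-2 + 6) + 88)*(-242))*(-1/230670)) + 1/46422) = √((-12132/6659 + ((4 + 88)*(-242))*(-1/230670)) + 1/46422) = √((-12132/6659 + (92*(-242))*(-1/230670)) + 1/46422) = √((-12132/6659 - 22264*(-1/230670)) + 1/46422) = √((-12132/6659 + 1012/10485) + 1/46422) = √(-120465112/69819615 + 1/46422) = √(-621351289961/360129574170) = I*√24862997273737236211930/120043191390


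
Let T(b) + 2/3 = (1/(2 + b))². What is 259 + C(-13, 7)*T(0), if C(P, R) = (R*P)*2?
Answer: 2009/6 ≈ 334.83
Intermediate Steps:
C(P, R) = 2*P*R (C(P, R) = (P*R)*2 = 2*P*R)
T(b) = -⅔ + (2 + b)⁻² (T(b) = -⅔ + (1/(2 + b))² = -⅔ + (2 + b)⁻²)
259 + C(-13, 7)*T(0) = 259 + (2*(-13)*7)*(-⅔ + (2 + 0)⁻²) = 259 - 182*(-⅔ + 2⁻²) = 259 - 182*(-⅔ + ¼) = 259 - 182*(-5/12) = 259 + 455/6 = 2009/6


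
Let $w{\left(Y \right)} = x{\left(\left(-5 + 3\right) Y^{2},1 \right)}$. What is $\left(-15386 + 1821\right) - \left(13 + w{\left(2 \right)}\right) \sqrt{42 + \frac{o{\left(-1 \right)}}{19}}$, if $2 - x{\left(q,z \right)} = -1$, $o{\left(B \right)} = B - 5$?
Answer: $-13565 - \frac{96 \sqrt{418}}{19} \approx -13668.0$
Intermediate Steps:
$o{\left(B \right)} = -5 + B$ ($o{\left(B \right)} = B - 5 = -5 + B$)
$x{\left(q,z \right)} = 3$ ($x{\left(q,z \right)} = 2 - -1 = 2 + 1 = 3$)
$w{\left(Y \right)} = 3$
$\left(-15386 + 1821\right) - \left(13 + w{\left(2 \right)}\right) \sqrt{42 + \frac{o{\left(-1 \right)}}{19}} = \left(-15386 + 1821\right) - \left(13 + 3\right) \sqrt{42 + \frac{-5 - 1}{19}} = -13565 - 16 \sqrt{42 - \frac{6}{19}} = -13565 - 16 \sqrt{\frac{792}{19}} = -13565 - 16 \frac{6 \sqrt{418}}{19} = -13565 - \frac{96 \sqrt{418}}{19}$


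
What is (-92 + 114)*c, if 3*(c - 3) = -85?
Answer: -1672/3 ≈ -557.33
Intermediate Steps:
c = -76/3 (c = 3 + (1/3)*(-85) = 3 - 85/3 = -76/3 ≈ -25.333)
(-92 + 114)*c = (-92 + 114)*(-76/3) = 22*(-76/3) = -1672/3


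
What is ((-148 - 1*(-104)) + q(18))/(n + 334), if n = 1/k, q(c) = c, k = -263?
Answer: -526/6757 ≈ -0.077845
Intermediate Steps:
n = -1/263 (n = 1/(-263) = -1/263 ≈ -0.0038023)
((-148 - 1*(-104)) + q(18))/(n + 334) = ((-148 - 1*(-104)) + 18)/(-1/263 + 334) = ((-148 + 104) + 18)/(87841/263) = (-44 + 18)*(263/87841) = -26*263/87841 = -526/6757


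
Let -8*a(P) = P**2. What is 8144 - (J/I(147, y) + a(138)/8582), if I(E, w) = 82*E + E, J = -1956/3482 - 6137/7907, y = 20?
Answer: 3354122851343167133/411837987398124 ≈ 8144.3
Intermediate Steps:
J = -18417563/13766087 (J = -1956*1/3482 - 6137*1/7907 = -978/1741 - 6137/7907 = -18417563/13766087 ≈ -1.3379)
I(E, w) = 83*E
a(P) = -P**2/8
8144 - (J/I(147, y) + a(138)/8582) = 8144 - (-18417563/(13766087*(83*147)) - 1/8*138**2/8582) = 8144 - (-18417563/13766087/12201 - 1/8*19044*(1/8582)) = 8144 - (-18417563/13766087*1/12201 - 4761/2*1/8582) = 8144 - (-18417563/167960027487 - 4761/17164) = 8144 - 1*(-114281972845277/411837987398124) = 8144 + 114281972845277/411837987398124 = 3354122851343167133/411837987398124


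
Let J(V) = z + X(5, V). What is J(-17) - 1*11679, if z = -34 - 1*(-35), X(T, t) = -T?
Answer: -11683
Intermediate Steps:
z = 1 (z = -34 + 35 = 1)
J(V) = -4 (J(V) = 1 - 1*5 = 1 - 5 = -4)
J(-17) - 1*11679 = -4 - 1*11679 = -4 - 11679 = -11683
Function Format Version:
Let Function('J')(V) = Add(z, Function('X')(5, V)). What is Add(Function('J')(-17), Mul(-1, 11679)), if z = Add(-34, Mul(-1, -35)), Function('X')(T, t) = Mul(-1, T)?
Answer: -11683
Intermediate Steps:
z = 1 (z = Add(-34, 35) = 1)
Function('J')(V) = -4 (Function('J')(V) = Add(1, Mul(-1, 5)) = Add(1, -5) = -4)
Add(Function('J')(-17), Mul(-1, 11679)) = Add(-4, Mul(-1, 11679)) = Add(-4, -11679) = -11683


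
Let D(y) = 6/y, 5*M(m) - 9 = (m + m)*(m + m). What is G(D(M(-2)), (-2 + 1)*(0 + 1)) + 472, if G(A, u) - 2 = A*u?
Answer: 2364/5 ≈ 472.80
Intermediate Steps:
M(m) = 9/5 + 4*m**2/5 (M(m) = 9/5 + ((m + m)*(m + m))/5 = 9/5 + ((2*m)*(2*m))/5 = 9/5 + (4*m**2)/5 = 9/5 + 4*m**2/5)
G(A, u) = 2 + A*u
G(D(M(-2)), (-2 + 1)*(0 + 1)) + 472 = (2 + (6/(9/5 + (4/5)*(-2)**2))*((-2 + 1)*(0 + 1))) + 472 = (2 + (6/(9/5 + (4/5)*4))*(-1*1)) + 472 = (2 + (6/(9/5 + 16/5))*(-1)) + 472 = (2 + (6/5)*(-1)) + 472 = (2 - 6/5) + 472 = 4/5 + 472 = 2364/5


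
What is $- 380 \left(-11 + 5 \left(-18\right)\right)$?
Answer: $38380$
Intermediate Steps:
$- 380 \left(-11 + 5 \left(-18\right)\right) = - 380 \left(-11 - 90\right) = \left(-380\right) \left(-101\right) = 38380$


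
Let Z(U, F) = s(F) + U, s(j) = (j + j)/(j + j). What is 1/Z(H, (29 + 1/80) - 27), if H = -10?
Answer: -1/9 ≈ -0.11111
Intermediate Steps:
s(j) = 1 (s(j) = (2*j)/((2*j)) = (2*j)*(1/(2*j)) = 1)
Z(U, F) = 1 + U
1/Z(H, (29 + 1/80) - 27) = 1/(1 - 10) = 1/(-9) = -1/9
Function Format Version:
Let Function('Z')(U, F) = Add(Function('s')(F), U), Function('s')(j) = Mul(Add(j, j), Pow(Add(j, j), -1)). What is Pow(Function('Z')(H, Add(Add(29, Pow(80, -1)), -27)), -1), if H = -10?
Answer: Rational(-1, 9) ≈ -0.11111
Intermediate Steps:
Function('s')(j) = 1 (Function('s')(j) = Mul(Mul(2, j), Pow(Mul(2, j), -1)) = Mul(Mul(2, j), Mul(Rational(1, 2), Pow(j, -1))) = 1)
Function('Z')(U, F) = Add(1, U)
Pow(Function('Z')(H, Add(Add(29, Pow(80, -1)), -27)), -1) = Pow(Add(1, -10), -1) = Pow(-9, -1) = Rational(-1, 9)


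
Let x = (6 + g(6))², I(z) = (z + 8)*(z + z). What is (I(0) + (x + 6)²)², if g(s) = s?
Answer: 506250000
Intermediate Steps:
I(z) = 2*z*(8 + z) (I(z) = (8 + z)*(2*z) = 2*z*(8 + z))
x = 144 (x = (6 + 6)² = 12² = 144)
(I(0) + (x + 6)²)² = (2*0*(8 + 0) + (144 + 6)²)² = (2*0*8 + 150²)² = (0 + 22500)² = 22500² = 506250000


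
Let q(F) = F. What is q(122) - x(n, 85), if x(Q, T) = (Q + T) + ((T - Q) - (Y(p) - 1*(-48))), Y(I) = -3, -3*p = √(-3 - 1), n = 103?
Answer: -3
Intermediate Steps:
p = -2*I/3 (p = -√(-3 - 1)/3 = -2*I/3 ≈ -0.66667*I)
x(Q, T) = -45 + 2*T (x(Q, T) = (Q + T) + ((T - Q) - (-3 - 1*(-48))) = (Q + T) + ((T - Q) - (-3 + 48)) = (Q + T) + ((T - Q) - 1*45) = (Q + T) + ((T - Q) - 45) = (Q + T) + (-45 + T - Q) = -45 + 2*T)
q(122) - x(n, 85) = 122 - (-45 + 2*85) = 122 - (-45 + 170) = 122 - 1*125 = 122 - 125 = -3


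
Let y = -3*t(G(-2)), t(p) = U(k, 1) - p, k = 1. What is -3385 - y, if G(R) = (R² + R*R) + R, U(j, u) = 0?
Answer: -3403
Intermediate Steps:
G(R) = R + 2*R² (G(R) = (R² + R²) + R = 2*R² + R = R + 2*R²)
t(p) = -p (t(p) = 0 - p = -p)
y = 18 (y = -(-3)*(-2*(1 + 2*(-2))) = -(-3)*(-2*(1 - 4)) = -(-3)*(-2*(-3)) = -(-3)*6 = -3*(-6) = 18)
-3385 - y = -3385 - 1*18 = -3385 - 18 = -3403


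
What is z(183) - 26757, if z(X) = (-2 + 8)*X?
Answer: -25659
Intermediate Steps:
z(X) = 6*X
z(183) - 26757 = 6*183 - 26757 = 1098 - 26757 = -25659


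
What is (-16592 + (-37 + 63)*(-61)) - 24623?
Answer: -42801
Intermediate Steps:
(-16592 + (-37 + 63)*(-61)) - 24623 = (-16592 + 26*(-61)) - 24623 = (-16592 - 1586) - 24623 = -18178 - 24623 = -42801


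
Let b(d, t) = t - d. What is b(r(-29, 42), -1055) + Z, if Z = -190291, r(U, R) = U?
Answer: -191317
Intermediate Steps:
b(r(-29, 42), -1055) + Z = (-1055 - 1*(-29)) - 190291 = (-1055 + 29) - 190291 = -1026 - 190291 = -191317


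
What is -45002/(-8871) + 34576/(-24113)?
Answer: 778409530/213906423 ≈ 3.6390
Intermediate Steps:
-45002/(-8871) + 34576/(-24113) = -45002*(-1/8871) + 34576*(-1/24113) = 45002/8871 - 34576/24113 = 778409530/213906423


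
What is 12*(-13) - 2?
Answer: -158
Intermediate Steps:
12*(-13) - 2 = -156 - 2 = -158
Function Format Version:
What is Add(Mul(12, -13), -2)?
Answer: -158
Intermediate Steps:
Add(Mul(12, -13), -2) = Add(-156, -2) = -158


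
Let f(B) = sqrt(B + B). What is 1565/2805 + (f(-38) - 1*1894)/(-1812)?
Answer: 271615/169422 - I*sqrt(19)/906 ≈ 1.6032 - 0.0048111*I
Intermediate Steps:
f(B) = sqrt(2)*sqrt(B) (f(B) = sqrt(2*B) = sqrt(2)*sqrt(B))
1565/2805 + (f(-38) - 1*1894)/(-1812) = 1565/2805 + (sqrt(2)*sqrt(-38) - 1*1894)/(-1812) = 1565*(1/2805) + (sqrt(2)*(I*sqrt(38)) - 1894)*(-1/1812) = 313/561 + (2*I*sqrt(19) - 1894)*(-1/1812) = 313/561 + (-1894 + 2*I*sqrt(19))*(-1/1812) = 313/561 + (947/906 - I*sqrt(19)/906) = 271615/169422 - I*sqrt(19)/906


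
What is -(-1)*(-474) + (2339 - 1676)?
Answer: 189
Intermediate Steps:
-(-1)*(-474) + (2339 - 1676) = -1*474 + 663 = -474 + 663 = 189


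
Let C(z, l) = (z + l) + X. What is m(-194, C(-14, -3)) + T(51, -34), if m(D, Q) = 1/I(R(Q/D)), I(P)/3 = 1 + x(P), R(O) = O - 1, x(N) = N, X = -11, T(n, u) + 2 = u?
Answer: -1415/42 ≈ -33.690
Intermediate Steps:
T(n, u) = -2 + u
R(O) = -1 + O
I(P) = 3 + 3*P (I(P) = 3*(1 + P) = 3 + 3*P)
C(z, l) = -11 + l + z (C(z, l) = (z + l) - 11 = (l + z) - 11 = -11 + l + z)
m(D, Q) = D/(3*Q) (m(D, Q) = 1/(3 + 3*(-1 + Q/D)) = 1/(3 + (-3 + 3*Q/D)) = 1/(3*Q/D) = D/(3*Q))
m(-194, C(-14, -3)) + T(51, -34) = (⅓)*(-194)/(-11 - 3 - 14) + (-2 - 34) = (⅓)*(-194)/(-28) - 36 = (⅓)*(-194)*(-1/28) - 36 = 97/42 - 36 = -1415/42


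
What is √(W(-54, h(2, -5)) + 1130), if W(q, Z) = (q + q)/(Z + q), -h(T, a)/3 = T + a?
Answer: √28310/5 ≈ 33.651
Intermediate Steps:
h(T, a) = -3*T - 3*a (h(T, a) = -3*(T + a) = -3*T - 3*a)
W(q, Z) = 2*q/(Z + q) (W(q, Z) = (2*q)/(Z + q) = 2*q/(Z + q))
√(W(-54, h(2, -5)) + 1130) = √(2*(-54)/((-3*2 - 3*(-5)) - 54) + 1130) = √(2*(-54)/((-6 + 15) - 54) + 1130) = √(2*(-54)/(9 - 54) + 1130) = √(2*(-54)/(-45) + 1130) = √(2*(-54)*(-1/45) + 1130) = √(12/5 + 1130) = √(5662/5) = √28310/5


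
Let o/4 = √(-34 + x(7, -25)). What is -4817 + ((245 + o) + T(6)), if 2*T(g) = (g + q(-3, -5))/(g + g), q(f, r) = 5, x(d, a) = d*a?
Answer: -109717/24 + 4*I*√209 ≈ -4571.5 + 57.827*I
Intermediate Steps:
x(d, a) = a*d
T(g) = (5 + g)/(4*g) (T(g) = ((g + 5)/(g + g))/2 = ((5 + g)/((2*g)))/2 = ((5 + g)*(1/(2*g)))/2 = ((5 + g)/(2*g))/2 = (5 + g)/(4*g))
o = 4*I*√209 (o = 4*√(-34 - 25*7) = 4*√(-34 - 175) = 4*√(-209) = 4*(I*√209) = 4*I*√209 ≈ 57.827*I)
-4817 + ((245 + o) + T(6)) = -4817 + ((245 + 4*I*√209) + (¼)*(5 + 6)/6) = -4817 + ((245 + 4*I*√209) + (¼)*(⅙)*11) = -4817 + ((245 + 4*I*√209) + 11/24) = -4817 + (5891/24 + 4*I*√209) = -109717/24 + 4*I*√209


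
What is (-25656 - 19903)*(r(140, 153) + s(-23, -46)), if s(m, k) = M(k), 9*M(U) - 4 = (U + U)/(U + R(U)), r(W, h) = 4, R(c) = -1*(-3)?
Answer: -27517636/129 ≈ -2.1332e+5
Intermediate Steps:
R(c) = 3
M(U) = 4/9 + 2*U/(9*(3 + U)) (M(U) = 4/9 + ((U + U)/(U + 3))/9 = 4/9 + ((2*U)/(3 + U))/9 = 4/9 + (2*U/(3 + U))/9 = 4/9 + 2*U/(9*(3 + U)))
s(m, k) = 2*(2 + k)/(3*(3 + k))
(-25656 - 19903)*(r(140, 153) + s(-23, -46)) = (-25656 - 19903)*(4 + 2*(2 - 46)/(3*(3 - 46))) = -45559*(4 + (⅔)*(-44)/(-43)) = -45559*(4 + (⅔)*(-1/43)*(-44)) = -45559*(4 + 88/129) = -45559*604/129 = -27517636/129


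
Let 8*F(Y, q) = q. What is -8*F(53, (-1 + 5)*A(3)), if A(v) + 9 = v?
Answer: 24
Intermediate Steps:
A(v) = -9 + v
F(Y, q) = q/8
-8*F(53, (-1 + 5)*A(3)) = -(-1 + 5)*(-9 + 3) = -4*(-6) = -(-24) = -8*(-3) = 24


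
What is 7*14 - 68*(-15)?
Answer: 1118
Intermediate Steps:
7*14 - 68*(-15) = 98 + 1020 = 1118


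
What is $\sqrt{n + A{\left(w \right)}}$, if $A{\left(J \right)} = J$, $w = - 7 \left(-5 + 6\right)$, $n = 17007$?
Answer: $10 \sqrt{170} \approx 130.38$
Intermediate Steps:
$w = -7$ ($w = \left(-7\right) 1 = -7$)
$\sqrt{n + A{\left(w \right)}} = \sqrt{17007 - 7} = \sqrt{17000} = 10 \sqrt{170}$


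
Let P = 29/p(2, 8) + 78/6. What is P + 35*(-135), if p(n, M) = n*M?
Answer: -75363/16 ≈ -4710.2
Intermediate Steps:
p(n, M) = M*n
P = 237/16 (P = 29/((8*2)) + 78/6 = 29/16 + 78*(⅙) = 29*(1/16) + 13 = 29/16 + 13 = 237/16 ≈ 14.813)
P + 35*(-135) = 237/16 + 35*(-135) = 237/16 - 4725 = -75363/16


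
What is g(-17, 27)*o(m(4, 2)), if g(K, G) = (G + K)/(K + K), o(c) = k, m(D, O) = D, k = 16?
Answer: -80/17 ≈ -4.7059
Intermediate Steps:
o(c) = 16
g(K, G) = (G + K)/(2*K) (g(K, G) = (G + K)/((2*K)) = (G + K)*(1/(2*K)) = (G + K)/(2*K))
g(-17, 27)*o(m(4, 2)) = ((½)*(27 - 17)/(-17))*16 = ((½)*(-1/17)*10)*16 = -5/17*16 = -80/17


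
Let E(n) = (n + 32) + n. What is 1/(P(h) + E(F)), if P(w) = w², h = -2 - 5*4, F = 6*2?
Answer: 1/540 ≈ 0.0018519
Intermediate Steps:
F = 12
E(n) = 32 + 2*n (E(n) = (32 + n) + n = 32 + 2*n)
h = -22 (h = -2 - 20 = -22)
1/(P(h) + E(F)) = 1/((-22)² + (32 + 2*12)) = 1/(484 + (32 + 24)) = 1/(484 + 56) = 1/540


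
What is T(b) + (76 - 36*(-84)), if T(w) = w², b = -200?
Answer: 43100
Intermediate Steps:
T(b) + (76 - 36*(-84)) = (-200)² + (76 - 36*(-84)) = 40000 + (76 + 3024) = 40000 + 3100 = 43100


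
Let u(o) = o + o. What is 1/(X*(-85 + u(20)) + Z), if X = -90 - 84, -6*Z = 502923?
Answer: -2/151981 ≈ -1.3160e-5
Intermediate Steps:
Z = -167641/2 (Z = -⅙*502923 = -167641/2 ≈ -83821.)
u(o) = 2*o
X = -174
1/(X*(-85 + u(20)) + Z) = 1/(-174*(-85 + 2*20) - 167641/2) = 1/(-174*(-85 + 40) - 167641/2) = 1/(-174*(-45) - 167641/2) = 1/(7830 - 167641/2) = 1/(-151981/2) = -2/151981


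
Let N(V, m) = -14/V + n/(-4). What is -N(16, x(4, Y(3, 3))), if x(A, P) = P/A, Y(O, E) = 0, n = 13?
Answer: 33/8 ≈ 4.1250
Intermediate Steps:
N(V, m) = -13/4 - 14/V (N(V, m) = -14/V + 13/(-4) = -14/V + 13*(-¼) = -14/V - 13/4 = -13/4 - 14/V)
-N(16, x(4, Y(3, 3))) = -(-13/4 - 14/16) = -(-13/4 - 14*1/16) = -(-13/4 - 7/8) = -1*(-33/8) = 33/8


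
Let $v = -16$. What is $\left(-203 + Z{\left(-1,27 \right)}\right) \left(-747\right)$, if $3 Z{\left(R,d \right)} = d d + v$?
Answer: $-25896$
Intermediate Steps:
$Z{\left(R,d \right)} = - \frac{16}{3} + \frac{d^{2}}{3}$ ($Z{\left(R,d \right)} = \frac{d d - 16}{3} = \frac{d^{2} - 16}{3} = \frac{-16 + d^{2}}{3} = - \frac{16}{3} + \frac{d^{2}}{3}$)
$\left(-203 + Z{\left(-1,27 \right)}\right) \left(-747\right) = \left(-203 - \left(\frac{16}{3} - \frac{27^{2}}{3}\right)\right) \left(-747\right) = \left(-203 + \left(- \frac{16}{3} + \frac{1}{3} \cdot 729\right)\right) \left(-747\right) = \left(-203 + \left(- \frac{16}{3} + 243\right)\right) \left(-747\right) = \left(-203 + \frac{713}{3}\right) \left(-747\right) = \frac{104}{3} \left(-747\right) = -25896$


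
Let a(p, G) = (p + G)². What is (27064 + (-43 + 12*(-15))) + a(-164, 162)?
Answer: 26845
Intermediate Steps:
a(p, G) = (G + p)²
(27064 + (-43 + 12*(-15))) + a(-164, 162) = (27064 + (-43 + 12*(-15))) + (162 - 164)² = (27064 + (-43 - 180)) + (-2)² = (27064 - 223) + 4 = 26841 + 4 = 26845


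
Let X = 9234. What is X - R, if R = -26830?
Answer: 36064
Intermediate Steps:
X - R = 9234 - 1*(-26830) = 9234 + 26830 = 36064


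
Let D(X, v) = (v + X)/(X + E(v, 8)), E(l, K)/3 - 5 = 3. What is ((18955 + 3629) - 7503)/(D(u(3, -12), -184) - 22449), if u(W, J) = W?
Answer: -407187/606304 ≈ -0.67159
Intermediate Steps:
E(l, K) = 24 (E(l, K) = 15 + 3*3 = 15 + 9 = 24)
D(X, v) = (X + v)/(24 + X) (D(X, v) = (v + X)/(X + 24) = (X + v)/(24 + X))
((18955 + 3629) - 7503)/(D(u(3, -12), -184) - 22449) = ((18955 + 3629) - 7503)/((3 - 184)/(24 + 3) - 22449) = (22584 - 7503)/(-181/27 - 22449) = 15081/((1/27)*(-181) - 22449) = 15081/(-181/27 - 22449) = 15081/(-606304/27) = 15081*(-27/606304) = -407187/606304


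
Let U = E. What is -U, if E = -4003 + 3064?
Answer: 939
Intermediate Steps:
E = -939
U = -939
-U = -1*(-939) = 939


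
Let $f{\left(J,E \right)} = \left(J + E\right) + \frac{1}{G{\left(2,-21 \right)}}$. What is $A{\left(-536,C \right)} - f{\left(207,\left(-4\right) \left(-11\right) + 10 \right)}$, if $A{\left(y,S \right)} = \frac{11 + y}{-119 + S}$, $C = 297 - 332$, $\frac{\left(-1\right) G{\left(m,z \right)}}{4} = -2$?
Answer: $- \frac{22679}{88} \approx -257.72$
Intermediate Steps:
$G{\left(m,z \right)} = 8$ ($G{\left(m,z \right)} = \left(-4\right) \left(-2\right) = 8$)
$C = -35$ ($C = 297 - 332 = -35$)
$A{\left(y,S \right)} = \frac{11 + y}{-119 + S}$
$f{\left(J,E \right)} = \frac{1}{8} + E + J$ ($f{\left(J,E \right)} = \left(J + E\right) + \frac{1}{8} = \left(E + J\right) + \frac{1}{8} = \frac{1}{8} + E + J$)
$A{\left(-536,C \right)} - f{\left(207,\left(-4\right) \left(-11\right) + 10 \right)} = \frac{11 - 536}{-119 - 35} - \left(\frac{1}{8} + \left(\left(-4\right) \left(-11\right) + 10\right) + 207\right) = \frac{1}{-154} \left(-525\right) - \left(\frac{1}{8} + \left(44 + 10\right) + 207\right) = \left(- \frac{1}{154}\right) \left(-525\right) - \left(\frac{1}{8} + 54 + 207\right) = \frac{75}{22} - \frac{2089}{8} = - \frac{22679}{88}$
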